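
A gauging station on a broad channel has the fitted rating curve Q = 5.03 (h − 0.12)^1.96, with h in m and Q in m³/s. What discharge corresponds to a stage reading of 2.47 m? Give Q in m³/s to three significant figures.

Q = 5.03 × (2.47 − 0.12)^1.96 = 5.03 × 2.35^1.96 = 26.84 m³/s

26.8 m³/s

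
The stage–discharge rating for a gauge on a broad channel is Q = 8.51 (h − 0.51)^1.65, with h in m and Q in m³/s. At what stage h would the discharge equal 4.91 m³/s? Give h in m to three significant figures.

h − h₀ = (Q/C)^(1/b) = (4.91/8.51)^(1/1.65) = 0.7165 m
h = 0.51 + 0.7165 = 1.227 m

1.23 m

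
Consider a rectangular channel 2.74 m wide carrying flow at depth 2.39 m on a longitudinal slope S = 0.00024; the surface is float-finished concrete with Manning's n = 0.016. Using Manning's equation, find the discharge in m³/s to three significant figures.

A = b·y = 2.74 × 2.39 = 6.549 m²
P = b + 2y = 2.74 + 2×2.39 = 7.520 m
R = A/P = 6.549/7.520 = 0.8708 m
Q = (1/n)·A·R^(2/3)·S^(1/2) = (1/0.016) × 6.549 × 0.8708^(2/3) × 0.00024^(1/2) = 5.782 m³/s

5.78 m³/s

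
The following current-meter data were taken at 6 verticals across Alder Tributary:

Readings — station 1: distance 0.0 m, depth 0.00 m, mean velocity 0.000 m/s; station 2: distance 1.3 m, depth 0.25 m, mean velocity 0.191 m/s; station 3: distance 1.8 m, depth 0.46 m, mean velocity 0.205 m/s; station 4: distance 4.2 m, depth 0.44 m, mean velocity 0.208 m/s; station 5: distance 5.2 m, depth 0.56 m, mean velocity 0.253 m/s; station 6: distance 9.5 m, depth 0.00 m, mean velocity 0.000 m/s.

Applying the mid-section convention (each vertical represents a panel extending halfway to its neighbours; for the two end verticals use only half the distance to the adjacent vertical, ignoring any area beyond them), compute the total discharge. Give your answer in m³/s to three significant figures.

0.711 m³/s

w_2 = (1.8 − 0.0)/2 = 0.9 m; q_2 = 0.191 × 0.25 × 0.9 = 0.04298 m³/s
w_3 = (4.2 − 1.3)/2 = 1.45 m; q_3 = 0.205 × 0.46 × 1.45 = 0.1367 m³/s
w_4 = (5.2 − 1.8)/2 = 1.7 m; q_4 = 0.208 × 0.44 × 1.7 = 0.1556 m³/s
w_5 = (9.5 − 4.2)/2 = 2.65 m; q_5 = 0.253 × 0.56 × 2.65 = 0.3755 m³/s
Stations 1, 6 contribute zero (depth or velocity is 0).
Q = Σ qᵢ = 0.7107 m³/s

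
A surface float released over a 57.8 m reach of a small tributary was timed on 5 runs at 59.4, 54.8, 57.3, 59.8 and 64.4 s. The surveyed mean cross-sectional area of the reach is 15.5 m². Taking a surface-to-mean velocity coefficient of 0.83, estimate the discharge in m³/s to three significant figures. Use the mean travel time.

12.6 m³/s

t̄ = (59.4 + 54.8 + 57.3 + 59.8 + 64.4) / 5 = 59.14 s
v_surface = L / t̄ = 57.8 / 59.14 = 0.9773 m/s
v_mean = 0.83 × 0.9773 = 0.8112 m/s
Q = A × v_mean = 15.5 × 0.8112 = 12.57 m³/s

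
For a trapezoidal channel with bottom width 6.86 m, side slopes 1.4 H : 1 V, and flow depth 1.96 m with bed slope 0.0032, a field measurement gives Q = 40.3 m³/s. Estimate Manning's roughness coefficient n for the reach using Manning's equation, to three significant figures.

0.0328

A = (b + z·y)·y = (6.86 + 1.4×1.96)×1.96 = 18.82 m²
P = b + 2y√(1+z²) = 6.86 + 2×1.96×√(1+1.4²) = 13.60 m
R = A/P = 18.82/13.60 = 1.384 m
n = (1/Q)·A·R^(2/3)·S^(1/2) = (1/40.3) × 18.82 × 1.242 × 0.05657 = 0.03281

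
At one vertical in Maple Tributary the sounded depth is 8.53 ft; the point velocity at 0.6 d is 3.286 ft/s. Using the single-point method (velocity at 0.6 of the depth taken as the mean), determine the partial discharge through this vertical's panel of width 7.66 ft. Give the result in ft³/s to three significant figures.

v̄ = v₀.₆ = 3.286 ft/s
q = v̄ × d × w = 3.286 × 8.53 × 7.66 = 214.7 ft³/s

215 ft³/s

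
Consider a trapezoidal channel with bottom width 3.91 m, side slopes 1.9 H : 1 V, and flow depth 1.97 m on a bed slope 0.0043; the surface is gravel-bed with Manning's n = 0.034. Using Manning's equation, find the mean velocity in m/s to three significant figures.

A = (b + z·y)·y = (3.91 + 1.9×1.97)×1.97 = 15.08 m²
P = b + 2y√(1+z²) = 3.91 + 2×1.97×√(1+1.9²) = 12.37 m
R = A/P = 15.08/12.37 = 1.219 m
Q = (1/n)·A·R^(2/3)·S^(1/2) = (1/0.034) × 15.08 × 1.219^(2/3) × 0.0043^(1/2) = 33.18 m³/s
V = Q/A = 33.18/15.08 = 2.201 m/s

2.20 m/s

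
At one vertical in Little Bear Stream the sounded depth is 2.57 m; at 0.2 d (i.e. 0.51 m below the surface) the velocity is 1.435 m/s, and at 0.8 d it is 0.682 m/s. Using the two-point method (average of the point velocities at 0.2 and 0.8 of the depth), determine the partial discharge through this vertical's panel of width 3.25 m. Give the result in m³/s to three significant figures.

v̄ = (1.435 + 0.682) / 2 = 1.059 m/s
q = v̄ × d × w = 1.059 × 2.57 × 3.25 = 8.841 m³/s

8.84 m³/s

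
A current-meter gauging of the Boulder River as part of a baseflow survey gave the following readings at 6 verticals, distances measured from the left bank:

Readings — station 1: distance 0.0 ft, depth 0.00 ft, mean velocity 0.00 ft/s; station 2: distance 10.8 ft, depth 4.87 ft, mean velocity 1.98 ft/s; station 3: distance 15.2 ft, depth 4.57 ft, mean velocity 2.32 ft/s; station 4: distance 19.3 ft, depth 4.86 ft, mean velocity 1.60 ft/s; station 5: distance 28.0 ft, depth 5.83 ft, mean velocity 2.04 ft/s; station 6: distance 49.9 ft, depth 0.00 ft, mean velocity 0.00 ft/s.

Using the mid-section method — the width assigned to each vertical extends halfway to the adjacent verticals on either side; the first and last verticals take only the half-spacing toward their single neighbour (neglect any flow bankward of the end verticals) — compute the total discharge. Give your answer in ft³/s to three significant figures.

w_2 = (15.2 − 0.0)/2 = 7.6 ft; q_2 = 1.98 × 4.87 × 7.6 = 73.28 ft³/s
w_3 = (19.3 − 10.8)/2 = 4.25 ft; q_3 = 2.32 × 4.57 × 4.25 = 45.06 ft³/s
w_4 = (28.0 − 15.2)/2 = 6.4 ft; q_4 = 1.60 × 4.86 × 6.4 = 49.77 ft³/s
w_5 = (49.9 − 19.3)/2 = 15.3 ft; q_5 = 2.04 × 5.83 × 15.3 = 182.0 ft³/s
Stations 1, 6 contribute zero (depth or velocity is 0).
Q = Σ qᵢ = 350.1 ft³/s

350 ft³/s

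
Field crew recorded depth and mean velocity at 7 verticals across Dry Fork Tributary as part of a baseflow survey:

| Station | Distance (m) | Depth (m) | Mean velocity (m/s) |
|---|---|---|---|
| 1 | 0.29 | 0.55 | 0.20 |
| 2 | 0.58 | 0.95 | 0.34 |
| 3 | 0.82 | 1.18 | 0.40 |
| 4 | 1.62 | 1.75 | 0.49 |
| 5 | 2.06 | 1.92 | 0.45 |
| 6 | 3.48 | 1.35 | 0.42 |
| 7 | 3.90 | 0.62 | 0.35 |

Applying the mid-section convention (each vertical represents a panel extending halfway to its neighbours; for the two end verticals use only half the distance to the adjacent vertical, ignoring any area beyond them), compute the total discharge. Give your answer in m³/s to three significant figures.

w_1 = (0.58 − 0.29)/2 = 0.145 m; q_1 = 0.20 × 0.55 × 0.145 = 0.01595 m³/s
w_2 = (0.82 − 0.29)/2 = 0.265 m; q_2 = 0.34 × 0.95 × 0.265 = 0.08560 m³/s
w_3 = (1.62 − 0.58)/2 = 0.52 m; q_3 = 0.40 × 1.18 × 0.52 = 0.2454 m³/s
w_4 = (2.06 − 0.82)/2 = 0.62 m; q_4 = 0.49 × 1.75 × 0.62 = 0.5317 m³/s
w_5 = (3.48 − 1.62)/2 = 0.93 m; q_5 = 0.45 × 1.92 × 0.93 = 0.8035 m³/s
w_6 = (3.90 − 2.06)/2 = 0.92 m; q_6 = 0.42 × 1.35 × 0.92 = 0.5216 m³/s
w_7 = (3.90 − 3.48)/2 = 0.21 m; q_7 = 0.35 × 0.62 × 0.21 = 0.04557 m³/s
Q = Σ qᵢ = 2.249 m³/s

2.25 m³/s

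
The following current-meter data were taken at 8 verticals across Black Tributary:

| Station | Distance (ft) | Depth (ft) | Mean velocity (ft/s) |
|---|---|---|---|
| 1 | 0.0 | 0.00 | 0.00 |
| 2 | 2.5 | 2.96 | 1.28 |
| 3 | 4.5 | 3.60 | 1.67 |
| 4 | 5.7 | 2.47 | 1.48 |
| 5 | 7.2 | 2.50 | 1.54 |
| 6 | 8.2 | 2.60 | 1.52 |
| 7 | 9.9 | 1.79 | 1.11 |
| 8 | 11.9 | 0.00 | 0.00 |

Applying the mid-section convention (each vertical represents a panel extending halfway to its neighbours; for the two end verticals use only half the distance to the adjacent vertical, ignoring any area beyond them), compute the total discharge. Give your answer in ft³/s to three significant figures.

w_2 = (4.5 − 0.0)/2 = 2.25 ft; q_2 = 1.28 × 2.96 × 2.25 = 8.525 ft³/s
w_3 = (5.7 − 2.5)/2 = 1.6 ft; q_3 = 1.67 × 3.60 × 1.6 = 9.619 ft³/s
w_4 = (7.2 − 4.5)/2 = 1.35 ft; q_4 = 1.48 × 2.47 × 1.35 = 4.935 ft³/s
w_5 = (8.2 − 5.7)/2 = 1.25 ft; q_5 = 1.54 × 2.50 × 1.25 = 4.813 ft³/s
w_6 = (9.9 − 7.2)/2 = 1.35 ft; q_6 = 1.52 × 2.60 × 1.35 = 5.335 ft³/s
w_7 = (11.9 − 8.2)/2 = 1.85 ft; q_7 = 1.11 × 1.79 × 1.85 = 3.676 ft³/s
Stations 1, 8 contribute zero (depth or velocity is 0).
Q = Σ qᵢ = 36.90 ft³/s

36.9 ft³/s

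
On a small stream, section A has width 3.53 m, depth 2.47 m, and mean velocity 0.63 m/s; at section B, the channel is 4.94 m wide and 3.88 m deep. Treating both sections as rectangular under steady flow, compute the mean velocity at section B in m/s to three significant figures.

0.287 m/s

Q = A₁V₁ = (3.53×2.47) × 0.63 = 5.493 m³/s
A₂ = 4.94 × 3.88 = 19.17 m²
V₂ = Q/A₂ = 5.493/19.17 = 0.2866 m/s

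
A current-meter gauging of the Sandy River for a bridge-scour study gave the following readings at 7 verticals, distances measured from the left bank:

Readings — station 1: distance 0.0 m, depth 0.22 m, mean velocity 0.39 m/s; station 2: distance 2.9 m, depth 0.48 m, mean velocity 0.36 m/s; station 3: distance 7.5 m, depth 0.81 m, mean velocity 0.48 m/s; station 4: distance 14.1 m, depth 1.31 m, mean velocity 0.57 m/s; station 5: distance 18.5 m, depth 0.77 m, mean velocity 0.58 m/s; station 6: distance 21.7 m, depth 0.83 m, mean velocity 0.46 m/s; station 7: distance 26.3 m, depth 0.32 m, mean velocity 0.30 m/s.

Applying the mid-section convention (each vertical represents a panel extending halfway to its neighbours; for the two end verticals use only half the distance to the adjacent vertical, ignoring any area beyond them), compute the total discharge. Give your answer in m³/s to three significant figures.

w_1 = (2.9 − 0.0)/2 = 1.45 m; q_1 = 0.39 × 0.22 × 1.45 = 0.1244 m³/s
w_2 = (7.5 − 0.0)/2 = 3.75 m; q_2 = 0.36 × 0.48 × 3.75 = 0.6480 m³/s
w_3 = (14.1 − 2.9)/2 = 5.6 m; q_3 = 0.48 × 0.81 × 5.6 = 2.177 m³/s
w_4 = (18.5 − 7.5)/2 = 5.5 m; q_4 = 0.57 × 1.31 × 5.5 = 4.107 m³/s
w_5 = (21.7 − 14.1)/2 = 3.8 m; q_5 = 0.58 × 0.77 × 3.8 = 1.697 m³/s
w_6 = (26.3 − 18.5)/2 = 3.9 m; q_6 = 0.46 × 0.83 × 3.9 = 1.489 m³/s
w_7 = (26.3 − 21.7)/2 = 2.3 m; q_7 = 0.30 × 0.32 × 2.3 = 0.2208 m³/s
Q = Σ qᵢ = 10.46 m³/s

10.5 m³/s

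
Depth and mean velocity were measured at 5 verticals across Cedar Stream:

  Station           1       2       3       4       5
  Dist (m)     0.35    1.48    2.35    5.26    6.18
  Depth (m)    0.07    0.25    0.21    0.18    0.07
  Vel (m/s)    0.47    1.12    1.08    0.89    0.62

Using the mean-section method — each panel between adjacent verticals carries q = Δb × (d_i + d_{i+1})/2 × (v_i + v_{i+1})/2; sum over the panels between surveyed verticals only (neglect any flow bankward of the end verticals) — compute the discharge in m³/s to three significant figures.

1.01 m³/s

Panel 1-2: Δb = 1.13 m, d̄ = (0.07+0.25)/2 = 0.16, v̄ = (0.47+1.12)/2 = 0.795 → q = 1.13×0.16×0.795 = 0.1437 m³/s
Panel 2-3: Δb = 0.87 m, d̄ = (0.25+0.21)/2 = 0.23, v̄ = (1.12+1.08)/2 = 1.1 → q = 0.87×0.23×1.1 = 0.2201 m³/s
Panel 3-4: Δb = 2.91 m, d̄ = (0.21+0.18)/2 = 0.195, v̄ = (1.08+0.89)/2 = 0.985 → q = 2.91×0.195×0.985 = 0.5589 m³/s
Panel 4-5: Δb = 0.92 m, d̄ = (0.18+0.07)/2 = 0.125, v̄ = (0.89+0.62)/2 = 0.755 → q = 0.92×0.125×0.755 = 0.08683 m³/s
Q = Σ q = 1.010 m³/s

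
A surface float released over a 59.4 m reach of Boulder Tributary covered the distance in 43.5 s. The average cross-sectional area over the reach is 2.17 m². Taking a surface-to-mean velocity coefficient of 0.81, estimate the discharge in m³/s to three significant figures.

2.40 m³/s

v_surface = L / t̄ = 59.4 / 43.5 = 1.366 m/s
v_mean = 0.81 × 1.366 = 1.106 m/s
Q = A × v_mean = 2.17 × 1.106 = 2.400 m³/s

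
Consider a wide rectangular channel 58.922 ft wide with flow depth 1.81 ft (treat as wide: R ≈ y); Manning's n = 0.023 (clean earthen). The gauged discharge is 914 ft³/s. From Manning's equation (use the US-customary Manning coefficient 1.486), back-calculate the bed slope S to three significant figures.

0.00798

A = b·y = 58.922 × 1.81 = 106.6 ft²
Wide channel: R ≈ y = 1.81 ft
S = (Q·n / (1.486·A·R^(2/3)))² = (914×0.023 / (1.486×106.6×1.485))² = 0.007977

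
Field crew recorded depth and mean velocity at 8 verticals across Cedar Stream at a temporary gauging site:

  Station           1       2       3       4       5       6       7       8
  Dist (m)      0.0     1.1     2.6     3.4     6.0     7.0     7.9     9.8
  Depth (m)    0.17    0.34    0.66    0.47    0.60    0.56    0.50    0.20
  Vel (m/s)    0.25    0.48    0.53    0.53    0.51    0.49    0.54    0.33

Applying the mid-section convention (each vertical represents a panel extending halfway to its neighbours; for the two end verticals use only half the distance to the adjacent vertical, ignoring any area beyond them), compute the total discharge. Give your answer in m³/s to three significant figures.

w_1 = (1.1 − 0.0)/2 = 0.55 m; q_1 = 0.25 × 0.17 × 0.55 = 0.02338 m³/s
w_2 = (2.6 − 0.0)/2 = 1.3 m; q_2 = 0.48 × 0.34 × 1.3 = 0.2122 m³/s
w_3 = (3.4 − 1.1)/2 = 1.15 m; q_3 = 0.53 × 0.66 × 1.15 = 0.4023 m³/s
w_4 = (6.0 − 2.6)/2 = 1.7 m; q_4 = 0.53 × 0.47 × 1.7 = 0.4235 m³/s
w_5 = (7.0 − 3.4)/2 = 1.8 m; q_5 = 0.51 × 0.60 × 1.8 = 0.5508 m³/s
w_6 = (7.9 − 6.0)/2 = 0.95 m; q_6 = 0.49 × 0.56 × 0.95 = 0.2607 m³/s
w_7 = (9.8 − 7.0)/2 = 1.4 m; q_7 = 0.54 × 0.50 × 1.4 = 0.3780 m³/s
w_8 = (9.8 − 7.9)/2 = 0.95 m; q_8 = 0.33 × 0.20 × 0.95 = 0.06270 m³/s
Q = Σ qᵢ = 2.313 m³/s

2.31 m³/s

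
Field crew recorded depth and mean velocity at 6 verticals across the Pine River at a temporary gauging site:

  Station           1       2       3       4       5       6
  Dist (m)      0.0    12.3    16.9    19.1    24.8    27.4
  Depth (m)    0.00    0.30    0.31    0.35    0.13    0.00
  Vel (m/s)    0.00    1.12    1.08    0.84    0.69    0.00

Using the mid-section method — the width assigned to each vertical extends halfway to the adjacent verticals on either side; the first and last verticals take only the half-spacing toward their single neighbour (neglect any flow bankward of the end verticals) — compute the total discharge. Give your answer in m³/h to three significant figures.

w_2 = (16.9 − 0.0)/2 = 8.45 m; q_2 = 1.12 × 0.30 × 8.45 = 2.839 m³/s
w_3 = (19.1 − 12.3)/2 = 3.4 m; q_3 = 1.08 × 0.31 × 3.4 = 1.138 m³/s
w_4 = (24.8 − 16.9)/2 = 3.95 m; q_4 = 0.84 × 0.35 × 3.95 = 1.161 m³/s
w_5 = (27.4 − 19.1)/2 = 4.15 m; q_5 = 0.69 × 0.13 × 4.15 = 0.3723 m³/s
Stations 1, 6 contribute zero (depth or velocity is 0).
Q = Σ qᵢ = 5.511 m³/s
= 5.511 × 3600 = 19840 m³/h

19800 m³/h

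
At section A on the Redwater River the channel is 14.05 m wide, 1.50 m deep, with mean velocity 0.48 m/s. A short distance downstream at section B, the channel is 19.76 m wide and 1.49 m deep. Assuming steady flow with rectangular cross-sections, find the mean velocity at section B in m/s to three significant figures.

0.344 m/s

Q = A₁V₁ = (14.05×1.50) × 0.48 = 10.12 m³/s
A₂ = 19.76 × 1.49 = 29.44 m²
V₂ = Q/A₂ = 10.12/29.44 = 0.3436 m/s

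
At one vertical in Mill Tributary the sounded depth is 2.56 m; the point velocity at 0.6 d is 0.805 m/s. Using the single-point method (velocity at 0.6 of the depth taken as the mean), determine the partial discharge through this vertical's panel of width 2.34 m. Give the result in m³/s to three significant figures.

4.82 m³/s

v̄ = v₀.₆ = 0.805 m/s
q = v̄ × d × w = 0.8050 × 2.56 × 2.34 = 4.822 m³/s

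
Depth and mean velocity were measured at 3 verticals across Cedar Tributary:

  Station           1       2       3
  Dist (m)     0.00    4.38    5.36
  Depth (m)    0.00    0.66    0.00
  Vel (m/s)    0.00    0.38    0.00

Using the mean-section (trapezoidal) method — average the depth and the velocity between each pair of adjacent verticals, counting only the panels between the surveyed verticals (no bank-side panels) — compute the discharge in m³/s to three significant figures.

0.336 m³/s

Panel 1-2: Δb = 4.38 m, d̄ = (0.00+0.66)/2 = 0.33, v̄ = (0.00+0.38)/2 = 0.19 → q = 4.38×0.33×0.19 = 0.2746 m³/s
Panel 2-3: Δb = 0.98 m, d̄ = (0.66+0.00)/2 = 0.33, v̄ = (0.38+0.00)/2 = 0.19 → q = 0.98×0.33×0.19 = 0.06145 m³/s
Q = Σ q = 0.3361 m³/s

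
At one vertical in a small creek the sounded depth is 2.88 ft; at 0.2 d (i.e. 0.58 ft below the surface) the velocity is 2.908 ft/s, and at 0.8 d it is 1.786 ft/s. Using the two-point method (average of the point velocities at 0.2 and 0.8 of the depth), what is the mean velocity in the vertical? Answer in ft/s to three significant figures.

v̄ = (2.908 + 1.786) / 2 = 2.347 ft/s

2.35 ft/s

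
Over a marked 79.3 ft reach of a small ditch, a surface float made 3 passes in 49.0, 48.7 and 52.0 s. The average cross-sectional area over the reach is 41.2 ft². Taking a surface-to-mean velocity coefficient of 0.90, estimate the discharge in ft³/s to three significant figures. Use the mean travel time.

58.9 ft³/s

t̄ = (49.0 + 48.7 + 52.0) / 3 = 49.9 s
v_surface = L / t̄ = 79.3 / 49.9 = 1.589 ft/s
v_mean = 0.90 × 1.589 = 1.430 ft/s
Q = A × v_mean = 41.2 × 1.430 = 58.93 ft³/s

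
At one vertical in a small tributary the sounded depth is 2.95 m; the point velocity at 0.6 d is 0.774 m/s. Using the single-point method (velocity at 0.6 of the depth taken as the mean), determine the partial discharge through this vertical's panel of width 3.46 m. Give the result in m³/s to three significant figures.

v̄ = v₀.₆ = 0.774 m/s
q = v̄ × d × w = 0.7740 × 2.95 × 3.46 = 7.900 m³/s

7.90 m³/s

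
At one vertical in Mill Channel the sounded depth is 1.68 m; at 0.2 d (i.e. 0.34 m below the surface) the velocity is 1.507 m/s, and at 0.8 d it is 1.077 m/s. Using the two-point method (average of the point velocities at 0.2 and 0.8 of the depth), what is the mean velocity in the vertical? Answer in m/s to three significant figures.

v̄ = (1.507 + 1.077) / 2 = 1.292 m/s

1.29 m/s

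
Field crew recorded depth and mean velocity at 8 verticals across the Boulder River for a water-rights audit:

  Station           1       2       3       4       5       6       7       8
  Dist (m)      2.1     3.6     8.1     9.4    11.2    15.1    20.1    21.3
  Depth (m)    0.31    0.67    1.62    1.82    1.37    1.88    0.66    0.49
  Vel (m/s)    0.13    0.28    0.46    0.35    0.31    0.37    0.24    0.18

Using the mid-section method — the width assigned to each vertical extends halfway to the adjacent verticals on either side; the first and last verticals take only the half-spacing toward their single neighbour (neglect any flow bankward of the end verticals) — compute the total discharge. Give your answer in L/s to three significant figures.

w_1 = (3.6 − 2.1)/2 = 0.75 m; q_1 = 0.13 × 0.31 × 0.75 = 0.03023 m³/s
w_2 = (8.1 − 2.1)/2 = 3 m; q_2 = 0.28 × 0.67 × 3 = 0.5628 m³/s
w_3 = (9.4 − 3.6)/2 = 2.9 m; q_3 = 0.46 × 1.62 × 2.9 = 2.161 m³/s
w_4 = (11.2 − 8.1)/2 = 1.55 m; q_4 = 0.35 × 1.82 × 1.55 = 0.9874 m³/s
w_5 = (15.1 − 9.4)/2 = 2.85 m; q_5 = 0.31 × 1.37 × 2.85 = 1.210 m³/s
w_6 = (20.1 − 11.2)/2 = 4.45 m; q_6 = 0.37 × 1.88 × 4.45 = 3.095 m³/s
w_7 = (21.3 − 15.1)/2 = 3.1 m; q_7 = 0.24 × 0.66 × 3.1 = 0.4910 m³/s
w_8 = (21.3 − 20.1)/2 = 0.6 m; q_8 = 0.18 × 0.49 × 0.6 = 0.05292 m³/s
Q = Σ qᵢ = 8.591 m³/s
= 8.591 × 1000 = 8591 L/s

8590 L/s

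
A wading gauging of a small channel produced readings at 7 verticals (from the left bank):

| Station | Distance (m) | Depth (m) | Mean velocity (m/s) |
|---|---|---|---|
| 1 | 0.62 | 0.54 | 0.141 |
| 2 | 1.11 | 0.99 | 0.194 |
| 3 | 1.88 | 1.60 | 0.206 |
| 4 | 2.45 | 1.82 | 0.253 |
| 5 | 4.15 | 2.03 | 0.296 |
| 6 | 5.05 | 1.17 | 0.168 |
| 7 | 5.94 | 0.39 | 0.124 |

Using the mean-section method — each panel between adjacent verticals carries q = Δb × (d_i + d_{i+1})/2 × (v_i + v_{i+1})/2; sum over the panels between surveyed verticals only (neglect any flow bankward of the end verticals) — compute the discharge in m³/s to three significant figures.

Panel 1-2: Δb = 0.49 m, d̄ = (0.54+0.99)/2 = 0.765, v̄ = (0.141+0.194)/2 = 0.1675 → q = 0.49×0.765×0.1675 = 0.06279 m³/s
Panel 2-3: Δb = 0.77 m, d̄ = (0.99+1.60)/2 = 1.295, v̄ = (0.194+0.206)/2 = 0.2 → q = 0.77×1.295×0.2 = 0.1994 m³/s
Panel 3-4: Δb = 0.57 m, d̄ = (1.60+1.82)/2 = 1.71, v̄ = (0.206+0.253)/2 = 0.2295 → q = 0.57×1.71×0.2295 = 0.2237 m³/s
Panel 4-5: Δb = 1.7 m, d̄ = (1.82+2.03)/2 = 1.925, v̄ = (0.253+0.296)/2 = 0.2745 → q = 1.7×1.925×0.2745 = 0.8983 m³/s
Panel 5-6: Δb = 0.9 m, d̄ = (2.03+1.17)/2 = 1.6, v̄ = (0.296+0.168)/2 = 0.232 → q = 0.9×1.6×0.232 = 0.3341 m³/s
Panel 6-7: Δb = 0.89 m, d̄ = (1.17+0.39)/2 = 0.78, v̄ = (0.168+0.124)/2 = 0.146 → q = 0.89×0.78×0.146 = 0.1014 m³/s
Q = Σ q = 1.820 m³/s

1.82 m³/s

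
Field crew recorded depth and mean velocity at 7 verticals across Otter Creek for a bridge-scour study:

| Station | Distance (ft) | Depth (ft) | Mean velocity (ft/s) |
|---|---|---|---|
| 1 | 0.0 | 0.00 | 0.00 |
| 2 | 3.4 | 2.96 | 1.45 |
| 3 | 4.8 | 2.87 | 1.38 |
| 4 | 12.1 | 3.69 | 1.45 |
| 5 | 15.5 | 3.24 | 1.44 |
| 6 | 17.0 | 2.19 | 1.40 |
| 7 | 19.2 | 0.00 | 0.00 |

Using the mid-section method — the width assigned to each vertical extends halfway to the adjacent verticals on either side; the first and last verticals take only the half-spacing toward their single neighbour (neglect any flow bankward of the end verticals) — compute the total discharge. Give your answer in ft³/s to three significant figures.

w_2 = (4.8 − 0.0)/2 = 2.4 ft; q_2 = 1.45 × 2.96 × 2.4 = 10.30 ft³/s
w_3 = (12.1 − 3.4)/2 = 4.35 ft; q_3 = 1.38 × 2.87 × 4.35 = 17.23 ft³/s
w_4 = (15.5 − 4.8)/2 = 5.35 ft; q_4 = 1.45 × 3.69 × 5.35 = 28.63 ft³/s
w_5 = (17.0 − 12.1)/2 = 2.45 ft; q_5 = 1.44 × 3.24 × 2.45 = 11.43 ft³/s
w_6 = (19.2 − 15.5)/2 = 1.85 ft; q_6 = 1.40 × 2.19 × 1.85 = 5.672 ft³/s
Stations 1, 7 contribute zero (depth or velocity is 0).
Q = Σ qᵢ = 73.26 ft³/s

73.3 ft³/s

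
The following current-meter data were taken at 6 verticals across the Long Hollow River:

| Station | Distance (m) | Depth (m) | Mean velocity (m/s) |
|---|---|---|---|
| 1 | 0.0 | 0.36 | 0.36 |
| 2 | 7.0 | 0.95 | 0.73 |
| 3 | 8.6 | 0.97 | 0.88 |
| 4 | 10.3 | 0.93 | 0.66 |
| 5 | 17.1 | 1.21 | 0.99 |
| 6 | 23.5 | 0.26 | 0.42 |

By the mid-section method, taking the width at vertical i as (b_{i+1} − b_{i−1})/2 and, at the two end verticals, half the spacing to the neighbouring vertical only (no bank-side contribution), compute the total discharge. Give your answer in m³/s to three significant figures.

15.7 m³/s

w_1 = (7.0 − 0.0)/2 = 3.5 m; q_1 = 0.36 × 0.36 × 3.5 = 0.4536 m³/s
w_2 = (8.6 − 0.0)/2 = 4.3 m; q_2 = 0.73 × 0.95 × 4.3 = 2.982 m³/s
w_3 = (10.3 − 7.0)/2 = 1.65 m; q_3 = 0.88 × 0.97 × 1.65 = 1.408 m³/s
w_4 = (17.1 − 8.6)/2 = 4.25 m; q_4 = 0.66 × 0.93 × 4.25 = 2.609 m³/s
w_5 = (23.5 − 10.3)/2 = 6.6 m; q_5 = 0.99 × 1.21 × 6.6 = 7.906 m³/s
w_6 = (23.5 − 17.1)/2 = 3.2 m; q_6 = 0.42 × 0.26 × 3.2 = 0.3494 m³/s
Q = Σ qᵢ = 15.71 m³/s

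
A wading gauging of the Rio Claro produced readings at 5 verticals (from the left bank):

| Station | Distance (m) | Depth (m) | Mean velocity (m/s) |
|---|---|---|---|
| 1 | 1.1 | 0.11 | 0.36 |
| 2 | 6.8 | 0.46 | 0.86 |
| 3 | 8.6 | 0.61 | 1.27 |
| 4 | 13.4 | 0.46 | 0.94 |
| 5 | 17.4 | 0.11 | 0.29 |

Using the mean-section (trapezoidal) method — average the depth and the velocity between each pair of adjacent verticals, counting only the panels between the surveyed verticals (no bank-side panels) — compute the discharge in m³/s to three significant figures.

5.56 m³/s

Panel 1-2: Δb = 5.7 m, d̄ = (0.11+0.46)/2 = 0.285, v̄ = (0.36+0.86)/2 = 0.61 → q = 5.7×0.285×0.61 = 0.9909 m³/s
Panel 2-3: Δb = 1.8 m, d̄ = (0.46+0.61)/2 = 0.535, v̄ = (0.86+1.27)/2 = 1.065 → q = 1.8×0.535×1.065 = 1.026 m³/s
Panel 3-4: Δb = 4.8 m, d̄ = (0.61+0.46)/2 = 0.535, v̄ = (1.27+0.94)/2 = 1.105 → q = 4.8×0.535×1.105 = 2.838 m³/s
Panel 4-5: Δb = 4 m, d̄ = (0.46+0.11)/2 = 0.285, v̄ = (0.94+0.29)/2 = 0.615 → q = 4×0.285×0.615 = 0.7011 m³/s
Q = Σ q = 5.555 m³/s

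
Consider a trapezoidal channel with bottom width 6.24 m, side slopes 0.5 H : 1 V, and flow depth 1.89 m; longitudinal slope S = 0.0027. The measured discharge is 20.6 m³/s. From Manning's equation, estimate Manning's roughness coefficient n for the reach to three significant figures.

0.0407

A = (b + z·y)·y = (6.24 + 0.5×1.89)×1.89 = 13.58 m²
P = b + 2y√(1+z²) = 6.24 + 2×1.89×√(1+0.5²) = 10.47 m
R = A/P = 13.58/10.47 = 1.297 m
n = (1/Q)·A·R^(2/3)·S^(1/2) = (1/20.6) × 13.58 × 1.190 × 0.05196 = 0.04075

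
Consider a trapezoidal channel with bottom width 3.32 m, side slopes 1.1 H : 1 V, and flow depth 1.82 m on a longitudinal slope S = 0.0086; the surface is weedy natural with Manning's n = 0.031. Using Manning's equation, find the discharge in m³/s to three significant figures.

31.1 m³/s

A = (b + z·y)·y = (3.32 + 1.1×1.82)×1.82 = 9.686 m²
P = b + 2y√(1+z²) = 3.32 + 2×1.82×√(1+1.1²) = 8.731 m
R = A/P = 9.686/8.731 = 1.109 m
Q = (1/n)·A·R^(2/3)·S^(1/2) = (1/0.031) × 9.686 × 1.109^(2/3) × 0.0086^(1/2) = 31.05 m³/s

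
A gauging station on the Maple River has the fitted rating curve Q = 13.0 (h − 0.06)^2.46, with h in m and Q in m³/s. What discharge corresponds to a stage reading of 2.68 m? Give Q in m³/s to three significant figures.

Q = 13.0 × (2.68 − 0.06)^2.46 = 13.0 × 2.62^2.46 = 139.0 m³/s

139 m³/s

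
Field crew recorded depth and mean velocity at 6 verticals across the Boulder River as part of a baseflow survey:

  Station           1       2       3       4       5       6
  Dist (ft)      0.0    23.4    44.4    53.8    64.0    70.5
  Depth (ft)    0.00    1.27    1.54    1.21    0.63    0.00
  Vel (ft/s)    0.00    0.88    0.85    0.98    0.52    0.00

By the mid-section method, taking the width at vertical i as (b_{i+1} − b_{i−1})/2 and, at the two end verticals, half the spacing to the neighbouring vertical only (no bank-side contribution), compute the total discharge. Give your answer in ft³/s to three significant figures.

w_2 = (44.4 − 0.0)/2 = 22.2 ft; q_2 = 0.88 × 1.27 × 22.2 = 24.81 ft³/s
w_3 = (53.8 − 23.4)/2 = 15.2 ft; q_3 = 0.85 × 1.54 × 15.2 = 19.90 ft³/s
w_4 = (64.0 − 44.4)/2 = 9.8 ft; q_4 = 0.98 × 1.21 × 9.8 = 11.62 ft³/s
w_5 = (70.5 − 53.8)/2 = 8.35 ft; q_5 = 0.52 × 0.63 × 8.35 = 2.735 ft³/s
Stations 1, 6 contribute zero (depth or velocity is 0).
Q = Σ qᵢ = 59.06 ft³/s

59.1 ft³/s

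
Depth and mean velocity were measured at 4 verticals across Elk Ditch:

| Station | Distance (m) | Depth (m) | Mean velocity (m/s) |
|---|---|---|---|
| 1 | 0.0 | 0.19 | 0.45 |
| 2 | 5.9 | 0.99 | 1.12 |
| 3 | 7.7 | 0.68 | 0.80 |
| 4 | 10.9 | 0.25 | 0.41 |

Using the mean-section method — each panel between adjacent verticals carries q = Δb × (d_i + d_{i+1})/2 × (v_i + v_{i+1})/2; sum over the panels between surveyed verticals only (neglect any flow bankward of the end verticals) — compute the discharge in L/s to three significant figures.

Panel 1-2: Δb = 5.9 m, d̄ = (0.19+0.99)/2 = 0.59, v̄ = (0.45+1.12)/2 = 0.785 → q = 5.9×0.59×0.785 = 2.733 m³/s
Panel 2-3: Δb = 1.8 m, d̄ = (0.99+0.68)/2 = 0.835, v̄ = (1.12+0.80)/2 = 0.96 → q = 1.8×0.835×0.96 = 1.443 m³/s
Panel 3-4: Δb = 3.2 m, d̄ = (0.68+0.25)/2 = 0.465, v̄ = (0.80+0.41)/2 = 0.605 → q = 3.2×0.465×0.605 = 0.9002 m³/s
Q = Σ q = 5.076 m³/s
= 5.076 × 1000 = 5076 L/s

5080 L/s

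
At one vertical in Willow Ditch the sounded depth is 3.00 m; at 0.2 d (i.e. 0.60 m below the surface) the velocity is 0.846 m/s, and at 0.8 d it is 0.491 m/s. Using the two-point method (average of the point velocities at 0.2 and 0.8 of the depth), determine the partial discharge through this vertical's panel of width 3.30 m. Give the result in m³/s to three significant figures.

v̄ = (0.846 + 0.491) / 2 = 0.6685 m/s
q = v̄ × d × w = 0.6685 × 3.00 × 3.30 = 6.618 m³/s

6.62 m³/s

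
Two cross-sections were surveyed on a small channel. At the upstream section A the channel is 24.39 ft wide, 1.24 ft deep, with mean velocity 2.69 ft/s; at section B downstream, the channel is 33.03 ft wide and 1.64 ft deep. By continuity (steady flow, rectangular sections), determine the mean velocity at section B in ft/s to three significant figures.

1.50 ft/s

Q = A₁V₁ = (24.39×1.24) × 2.69 = 81.36 ft³/s
A₂ = 33.03 × 1.64 = 54.17 ft²
V₂ = Q/A₂ = 81.36/54.17 = 1.502 ft/s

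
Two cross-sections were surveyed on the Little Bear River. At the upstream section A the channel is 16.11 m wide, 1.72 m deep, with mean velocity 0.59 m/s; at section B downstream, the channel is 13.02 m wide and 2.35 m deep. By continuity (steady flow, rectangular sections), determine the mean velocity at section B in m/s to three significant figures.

Q = A₁V₁ = (16.11×1.72) × 0.59 = 16.35 m³/s
A₂ = 13.02 × 2.35 = 30.60 m²
V₂ = Q/A₂ = 16.35/30.60 = 0.5343 m/s

0.534 m/s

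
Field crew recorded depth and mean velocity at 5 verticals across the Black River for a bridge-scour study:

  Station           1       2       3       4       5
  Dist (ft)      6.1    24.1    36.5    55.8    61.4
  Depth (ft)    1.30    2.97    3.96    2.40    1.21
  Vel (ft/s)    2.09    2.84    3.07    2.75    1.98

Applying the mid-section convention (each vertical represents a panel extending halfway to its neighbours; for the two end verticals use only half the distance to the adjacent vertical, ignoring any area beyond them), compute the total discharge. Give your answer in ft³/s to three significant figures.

434 ft³/s

w_1 = (24.1 − 6.1)/2 = 9 ft; q_1 = 2.09 × 1.30 × 9 = 24.45 ft³/s
w_2 = (36.5 − 6.1)/2 = 15.2 ft; q_2 = 2.84 × 2.97 × 15.2 = 128.2 ft³/s
w_3 = (55.8 − 24.1)/2 = 15.85 ft; q_3 = 3.07 × 3.96 × 15.85 = 192.7 ft³/s
w_4 = (61.4 − 36.5)/2 = 12.45 ft; q_4 = 2.75 × 2.40 × 12.45 = 82.17 ft³/s
w_5 = (61.4 − 55.8)/2 = 2.8 ft; q_5 = 1.98 × 1.21 × 2.8 = 6.708 ft³/s
Q = Σ qᵢ = 434.2 ft³/s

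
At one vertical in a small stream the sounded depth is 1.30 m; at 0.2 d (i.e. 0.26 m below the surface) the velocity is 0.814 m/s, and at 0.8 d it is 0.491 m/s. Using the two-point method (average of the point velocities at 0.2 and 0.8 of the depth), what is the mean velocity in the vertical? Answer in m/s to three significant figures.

v̄ = (0.814 + 0.491) / 2 = 0.6525 m/s

0.653 m/s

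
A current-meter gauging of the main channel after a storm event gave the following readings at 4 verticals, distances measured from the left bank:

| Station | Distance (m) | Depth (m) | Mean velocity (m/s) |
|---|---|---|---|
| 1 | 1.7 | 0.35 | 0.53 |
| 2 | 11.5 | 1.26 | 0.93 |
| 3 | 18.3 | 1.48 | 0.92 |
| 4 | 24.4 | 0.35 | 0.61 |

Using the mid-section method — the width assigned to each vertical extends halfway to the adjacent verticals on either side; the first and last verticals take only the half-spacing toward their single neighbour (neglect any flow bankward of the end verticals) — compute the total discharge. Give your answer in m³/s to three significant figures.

w_1 = (11.5 − 1.7)/2 = 4.9 m; q_1 = 0.53 × 0.35 × 4.9 = 0.9090 m³/s
w_2 = (18.3 − 1.7)/2 = 8.3 m; q_2 = 0.93 × 1.26 × 8.3 = 9.726 m³/s
w_3 = (24.4 − 11.5)/2 = 6.45 m; q_3 = 0.92 × 1.48 × 6.45 = 8.782 m³/s
w_4 = (24.4 − 18.3)/2 = 3.05 m; q_4 = 0.61 × 0.35 × 3.05 = 0.6512 m³/s
Q = Σ qᵢ = 20.07 m³/s

20.1 m³/s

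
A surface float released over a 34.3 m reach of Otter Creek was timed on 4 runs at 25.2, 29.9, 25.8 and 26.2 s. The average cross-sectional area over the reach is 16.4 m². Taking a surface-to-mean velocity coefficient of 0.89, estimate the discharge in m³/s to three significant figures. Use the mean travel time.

t̄ = (25.2 + 29.9 + 25.8 + 26.2) / 4 = 26.775 s
v_surface = L / t̄ = 34.3 / 26.775 = 1.281 m/s
v_mean = 0.89 × 1.281 = 1.140 m/s
Q = A × v_mean = 16.4 × 1.140 = 18.70 m³/s

18.7 m³/s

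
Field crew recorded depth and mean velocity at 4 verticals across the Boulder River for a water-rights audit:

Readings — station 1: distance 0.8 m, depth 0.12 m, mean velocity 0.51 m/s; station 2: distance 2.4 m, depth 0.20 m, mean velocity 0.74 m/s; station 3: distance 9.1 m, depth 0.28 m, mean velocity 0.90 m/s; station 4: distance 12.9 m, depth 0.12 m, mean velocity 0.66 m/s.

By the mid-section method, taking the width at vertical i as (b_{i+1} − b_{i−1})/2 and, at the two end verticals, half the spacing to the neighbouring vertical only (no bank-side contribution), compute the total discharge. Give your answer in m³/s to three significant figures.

2.14 m³/s

w_1 = (2.4 − 0.8)/2 = 0.8 m; q_1 = 0.51 × 0.12 × 0.8 = 0.04896 m³/s
w_2 = (9.1 − 0.8)/2 = 4.15 m; q_2 = 0.74 × 0.20 × 4.15 = 0.6142 m³/s
w_3 = (12.9 − 2.4)/2 = 5.25 m; q_3 = 0.90 × 0.28 × 5.25 = 1.323 m³/s
w_4 = (12.9 − 9.1)/2 = 1.9 m; q_4 = 0.66 × 0.12 × 1.9 = 0.1505 m³/s
Q = Σ qᵢ = 2.137 m³/s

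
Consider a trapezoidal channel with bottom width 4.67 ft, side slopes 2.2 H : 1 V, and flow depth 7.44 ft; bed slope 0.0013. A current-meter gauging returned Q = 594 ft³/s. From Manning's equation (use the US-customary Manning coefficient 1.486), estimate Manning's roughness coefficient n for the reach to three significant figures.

A = (b + z·y)·y = (4.67 + 2.2×7.44)×7.44 = 156.5 ft²
P = b + 2y√(1+z²) = 4.67 + 2×7.44×√(1+2.2²) = 40.63 ft
R = A/P = 156.5/40.63 = 3.852 ft
n = (1.486/Q)·A·R^(2/3)·S^(1/2) = (1.486/594) × 156.5 × 2.457 × 0.03606 = 0.03470

0.0347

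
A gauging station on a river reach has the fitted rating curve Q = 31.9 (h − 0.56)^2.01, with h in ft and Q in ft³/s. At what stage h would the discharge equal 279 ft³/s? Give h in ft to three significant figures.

3.50 ft

h − h₀ = (Q/C)^(1/b) = (279/31.9)^(1/2.01) = 2.941 ft
h = 0.56 + 2.941 = 3.501 ft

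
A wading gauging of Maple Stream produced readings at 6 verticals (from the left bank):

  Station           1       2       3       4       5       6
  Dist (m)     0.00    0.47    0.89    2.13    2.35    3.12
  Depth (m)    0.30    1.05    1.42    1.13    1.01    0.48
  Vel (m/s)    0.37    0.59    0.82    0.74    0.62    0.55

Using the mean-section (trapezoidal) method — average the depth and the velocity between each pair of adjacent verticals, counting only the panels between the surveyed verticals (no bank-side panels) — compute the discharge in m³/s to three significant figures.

Panel 1-2: Δb = 0.47 m, d̄ = (0.30+1.05)/2 = 0.675, v̄ = (0.37+0.59)/2 = 0.48 → q = 0.47×0.675×0.48 = 0.1523 m³/s
Panel 2-3: Δb = 0.42 m, d̄ = (1.05+1.42)/2 = 1.235, v̄ = (0.59+0.82)/2 = 0.705 → q = 0.42×1.235×0.705 = 0.3657 m³/s
Panel 3-4: Δb = 1.24 m, d̄ = (1.42+1.13)/2 = 1.275, v̄ = (0.82+0.74)/2 = 0.78 → q = 1.24×1.275×0.78 = 1.233 m³/s
Panel 4-5: Δb = 0.22 m, d̄ = (1.13+1.01)/2 = 1.07, v̄ = (0.74+0.62)/2 = 0.68 → q = 0.22×1.07×0.68 = 0.1601 m³/s
Panel 5-6: Δb = 0.77 m, d̄ = (1.01+0.48)/2 = 0.745, v̄ = (0.62+0.55)/2 = 0.585 → q = 0.77×0.745×0.585 = 0.3356 m³/s
Q = Σ q = 2.247 m³/s

2.25 m³/s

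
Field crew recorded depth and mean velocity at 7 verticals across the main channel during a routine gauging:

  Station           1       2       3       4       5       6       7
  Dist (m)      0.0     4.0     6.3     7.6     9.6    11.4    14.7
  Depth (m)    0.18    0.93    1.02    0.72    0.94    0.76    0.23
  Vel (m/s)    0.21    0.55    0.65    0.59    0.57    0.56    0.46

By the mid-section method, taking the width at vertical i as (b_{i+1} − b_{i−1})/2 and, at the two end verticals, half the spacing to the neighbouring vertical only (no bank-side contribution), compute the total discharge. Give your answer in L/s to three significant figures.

5860 L/s

w_1 = (4.0 − 0.0)/2 = 2 m; q_1 = 0.21 × 0.18 × 2 = 0.07560 m³/s
w_2 = (6.3 − 0.0)/2 = 3.15 m; q_2 = 0.55 × 0.93 × 3.15 = 1.611 m³/s
w_3 = (7.6 − 4.0)/2 = 1.8 m; q_3 = 0.65 × 1.02 × 1.8 = 1.193 m³/s
w_4 = (9.6 − 6.3)/2 = 1.65 m; q_4 = 0.59 × 0.72 × 1.65 = 0.7009 m³/s
w_5 = (11.4 − 7.6)/2 = 1.9 m; q_5 = 0.57 × 0.94 × 1.9 = 1.018 m³/s
w_6 = (14.7 − 9.6)/2 = 2.55 m; q_6 = 0.56 × 0.76 × 2.55 = 1.085 m³/s
w_7 = (14.7 − 11.4)/2 = 1.65 m; q_7 = 0.46 × 0.23 × 1.65 = 0.1746 m³/s
Q = Σ qᵢ = 5.859 m³/s
= 5.859 × 1000 = 5859 L/s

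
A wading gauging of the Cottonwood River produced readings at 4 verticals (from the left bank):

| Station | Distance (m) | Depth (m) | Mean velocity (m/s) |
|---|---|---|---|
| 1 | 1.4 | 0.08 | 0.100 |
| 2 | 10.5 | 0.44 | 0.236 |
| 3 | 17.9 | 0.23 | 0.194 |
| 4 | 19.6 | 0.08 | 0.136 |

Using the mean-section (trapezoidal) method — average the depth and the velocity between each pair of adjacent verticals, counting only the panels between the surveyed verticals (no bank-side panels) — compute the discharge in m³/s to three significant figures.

Panel 1-2: Δb = 9.1 m, d̄ = (0.08+0.44)/2 = 0.26, v̄ = (0.100+0.236)/2 = 0.168 → q = 9.1×0.26×0.168 = 0.3975 m³/s
Panel 2-3: Δb = 7.4 m, d̄ = (0.44+0.23)/2 = 0.335, v̄ = (0.236+0.194)/2 = 0.215 → q = 7.4×0.335×0.215 = 0.5330 m³/s
Panel 3-4: Δb = 1.7 m, d̄ = (0.23+0.08)/2 = 0.155, v̄ = (0.194+0.136)/2 = 0.165 → q = 1.7×0.155×0.165 = 0.04348 m³/s
Q = Σ q = 0.9740 m³/s

0.974 m³/s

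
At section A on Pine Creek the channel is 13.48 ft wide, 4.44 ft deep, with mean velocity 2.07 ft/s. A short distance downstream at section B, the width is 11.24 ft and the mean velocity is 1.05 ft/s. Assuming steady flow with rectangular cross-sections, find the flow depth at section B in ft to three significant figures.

Q = A₁V₁ = (13.48×4.44) × 2.07 = 123.9 ft³/s
d₂ = Q/(b₂ V₂) = 123.9/(11.24×1.05) = 10.50 ft

10.5 ft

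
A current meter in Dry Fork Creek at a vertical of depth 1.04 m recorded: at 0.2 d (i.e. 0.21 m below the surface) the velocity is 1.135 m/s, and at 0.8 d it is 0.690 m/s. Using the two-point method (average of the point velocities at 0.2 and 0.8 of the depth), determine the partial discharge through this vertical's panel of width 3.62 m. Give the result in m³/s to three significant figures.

3.44 m³/s

v̄ = (1.135 + 0.690) / 2 = 0.9125 m/s
q = v̄ × d × w = 0.9125 × 1.04 × 3.62 = 3.435 m³/s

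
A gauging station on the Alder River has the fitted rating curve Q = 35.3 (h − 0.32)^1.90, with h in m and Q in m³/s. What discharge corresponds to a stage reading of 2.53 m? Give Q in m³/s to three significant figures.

159 m³/s

Q = 35.3 × (2.53 − 0.32)^1.90 = 35.3 × 2.21^1.90 = 159.3 m³/s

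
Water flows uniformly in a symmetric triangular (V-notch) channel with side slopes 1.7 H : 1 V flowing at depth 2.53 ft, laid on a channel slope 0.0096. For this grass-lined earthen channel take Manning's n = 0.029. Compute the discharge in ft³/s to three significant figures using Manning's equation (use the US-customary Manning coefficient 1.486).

A = z·y² = 1.7×2.53² = 10.88 ft²
P = 2y√(1+z²) = 2×2.53×√(1+1.7²) = 9.980 ft
R = A/P = 10.88/9.980 = 1.090 ft
Q = (1.486/n)·A·R^(2/3)·S^(1/2) = (1.486/0.029) × 10.88 × 1.090^(2/3) × 0.0096^(1/2) = 57.87 ft³/s

57.9 ft³/s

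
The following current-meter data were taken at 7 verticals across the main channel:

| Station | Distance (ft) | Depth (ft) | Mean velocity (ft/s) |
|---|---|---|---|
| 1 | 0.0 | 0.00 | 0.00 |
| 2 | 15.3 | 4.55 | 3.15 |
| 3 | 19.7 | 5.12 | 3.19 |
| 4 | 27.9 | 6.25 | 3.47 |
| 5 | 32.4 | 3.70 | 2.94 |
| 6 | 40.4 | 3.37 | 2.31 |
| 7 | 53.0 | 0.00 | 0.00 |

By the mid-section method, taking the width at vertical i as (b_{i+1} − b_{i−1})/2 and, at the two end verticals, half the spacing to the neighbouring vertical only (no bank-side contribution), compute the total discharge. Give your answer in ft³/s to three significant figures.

w_2 = (19.7 − 0.0)/2 = 9.85 ft; q_2 = 3.15 × 4.55 × 9.85 = 141.2 ft³/s
w_3 = (27.9 − 15.3)/2 = 6.3 ft; q_3 = 3.19 × 5.12 × 6.3 = 102.9 ft³/s
w_4 = (32.4 − 19.7)/2 = 6.35 ft; q_4 = 3.47 × 6.25 × 6.35 = 137.7 ft³/s
w_5 = (40.4 − 27.9)/2 = 6.25 ft; q_5 = 2.94 × 3.70 × 6.25 = 67.99 ft³/s
w_6 = (53.0 − 32.4)/2 = 10.3 ft; q_6 = 2.31 × 3.37 × 10.3 = 80.18 ft³/s
Stations 1, 7 contribute zero (depth or velocity is 0).
Q = Σ qᵢ = 530.0 ft³/s

530 ft³/s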